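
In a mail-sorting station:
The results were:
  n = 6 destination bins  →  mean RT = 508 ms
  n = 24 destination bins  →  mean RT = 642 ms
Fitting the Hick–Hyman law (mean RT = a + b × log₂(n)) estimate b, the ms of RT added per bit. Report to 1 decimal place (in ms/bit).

67.0 ms/bit

The slope on a log₂ axis is (642 − 508) / (4.5850 − 2.5850) = 67.000 ms/bit.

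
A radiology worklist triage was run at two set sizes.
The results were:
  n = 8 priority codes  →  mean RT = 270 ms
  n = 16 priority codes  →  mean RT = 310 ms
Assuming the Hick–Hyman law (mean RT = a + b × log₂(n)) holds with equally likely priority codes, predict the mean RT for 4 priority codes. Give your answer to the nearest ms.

With log₂ n on the abscissa the relation is linear; from the two conditions:
  b = (310 − 270) / (log₂ 16 − log₂ 8) = 40 / (4 − 3) = 40 ms/bit
  a = 270 − 40 × 3 = 150 ms
Then RT(4) = 150 + 40 × log₂ 4 = 150 + 40 × 2 ≈ 230.000 ms.

230 ms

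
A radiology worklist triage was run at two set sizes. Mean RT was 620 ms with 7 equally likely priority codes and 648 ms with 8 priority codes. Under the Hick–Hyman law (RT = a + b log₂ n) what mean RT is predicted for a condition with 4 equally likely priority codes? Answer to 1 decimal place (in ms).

502.7 ms

Fit slope and intercept:
  b = (648 − 620) / (log₂ 8 − log₂ 7) = 28 / (3 − 2.8074) = 145.345 ms/bit
  a = 620 − 145.345 × 2.8074 = 211.965 ms
Then RT(4) = 211.965 + 145.345 × log₂ 4 = 211.965 + 145.345 × 2 ≈ 502.655 ms.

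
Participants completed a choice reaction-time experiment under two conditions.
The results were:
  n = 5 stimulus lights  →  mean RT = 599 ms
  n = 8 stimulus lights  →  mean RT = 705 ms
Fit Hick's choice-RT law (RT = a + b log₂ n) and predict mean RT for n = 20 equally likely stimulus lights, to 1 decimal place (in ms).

911.7 ms

RT is linear in log₂ n, so two points fix the line:
  b = (705 − 599) / (log₂ 8 − log₂ 5) = 106 / (3 − 2.3219) = 156.326 ms/bit
  a = 599 − 156.326 × 2.3219 = 236.023 ms
Then RT(20) = 236.023 + 156.326 × log₂ 20 = 236.023 + 156.326 × 4.3219 ≈ 911.651 ms.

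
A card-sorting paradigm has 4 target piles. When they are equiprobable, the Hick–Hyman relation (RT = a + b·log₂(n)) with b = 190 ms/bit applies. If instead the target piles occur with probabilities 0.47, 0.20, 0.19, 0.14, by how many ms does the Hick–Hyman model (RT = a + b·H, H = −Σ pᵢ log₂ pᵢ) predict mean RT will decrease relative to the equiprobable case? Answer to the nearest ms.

33 ms

Equiprobable entropy H₀ = log₂ 4 = 2.0000 bits.
Skewed entropy H = −Σ pᵢ log₂ pᵢ = 1.8287 bits.
ΔRT = b·(H₀ − H) = 190 × 0.1713 = 32.55 ms.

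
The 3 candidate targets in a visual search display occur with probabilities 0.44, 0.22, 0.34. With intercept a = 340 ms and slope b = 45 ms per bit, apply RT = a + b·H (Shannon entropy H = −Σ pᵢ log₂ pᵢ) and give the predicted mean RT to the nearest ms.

H = 0.44·log₂(1/0.44) + 0.22·log₂(1/0.22) + 0.34·log₂(1/0.34) = 1.5309 bits.
RT = 340 + 45 × 1.5309 = 408.89 ms.

409 ms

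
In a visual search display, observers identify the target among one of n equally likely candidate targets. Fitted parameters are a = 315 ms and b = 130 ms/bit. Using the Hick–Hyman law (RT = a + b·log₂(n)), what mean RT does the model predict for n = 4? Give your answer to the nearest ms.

575 ms

log₂(4) = 2 bits, so RT = 315 + 130 × 2 ≈ 575.000 ms.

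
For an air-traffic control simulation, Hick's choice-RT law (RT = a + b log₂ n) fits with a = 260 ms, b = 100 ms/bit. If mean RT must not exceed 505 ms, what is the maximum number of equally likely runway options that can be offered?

5

Set 260 + 100·log₂ n ≤ 505 → log₂ n ≤ (505 − 260)/100 = 2.4500.
So n ≤ 2^2.4500 = 5.464; the largest integer n is 5.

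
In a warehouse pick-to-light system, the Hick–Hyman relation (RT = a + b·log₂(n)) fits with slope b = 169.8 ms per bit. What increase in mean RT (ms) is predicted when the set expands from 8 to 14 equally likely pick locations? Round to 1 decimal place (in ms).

137.1 ms

Only the slope matters, since a is common to both: ΔRT = b·log₂(n₂/n₁).
log₂(14) − log₂(8) = 3.8074 − 3 = 0.8074.
ΔRT = 169.8 × 0.8074 = 137.089 ms.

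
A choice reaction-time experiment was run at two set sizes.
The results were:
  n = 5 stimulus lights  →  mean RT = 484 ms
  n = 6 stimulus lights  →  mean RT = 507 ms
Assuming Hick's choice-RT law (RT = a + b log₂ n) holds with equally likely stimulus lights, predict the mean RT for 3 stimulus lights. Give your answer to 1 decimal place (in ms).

419.6 ms

Fit slope and intercept:
  b = (507 − 484) / (log₂ 6 − log₂ 5) = 23 / (2.5850 − 2.3219) = 87.441 ms/bit
  a = 484 − 87.441 × 2.3219 = 280.968 ms
Then RT(3) = 280.968 + 87.441 × log₂ 3 = 280.968 + 87.441 × 1.5850 ≈ 419.559 ms.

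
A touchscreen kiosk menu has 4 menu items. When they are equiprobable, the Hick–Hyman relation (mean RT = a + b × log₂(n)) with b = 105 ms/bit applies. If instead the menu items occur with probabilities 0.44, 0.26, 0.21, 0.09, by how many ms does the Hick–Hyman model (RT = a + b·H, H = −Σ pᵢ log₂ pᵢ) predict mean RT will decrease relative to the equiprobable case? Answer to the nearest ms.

The RT saving is b·ΔH. Equiprobable H₀ = log₂(4) = 2.0000 bits; with the given probabilities H = 1.8119 bits.
b·(H₀ − H) = 105 × (2.0000 − 1.8119) = 19.75 ms.

20 ms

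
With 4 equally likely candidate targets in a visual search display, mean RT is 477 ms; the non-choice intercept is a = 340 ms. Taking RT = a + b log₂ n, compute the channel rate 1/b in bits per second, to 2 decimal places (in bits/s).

Choice component = 477 − 340 = 137 ms over log₂(4) = 2 bits.
b = 137 / 2 = 68.500 ms/bit, so 1/b = 14.599 bits/s.

14.60 bits/s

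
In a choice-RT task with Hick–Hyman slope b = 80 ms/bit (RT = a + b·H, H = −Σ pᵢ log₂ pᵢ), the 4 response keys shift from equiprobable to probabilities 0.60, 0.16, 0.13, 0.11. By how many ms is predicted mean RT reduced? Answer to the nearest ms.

32 ms

The RT saving is b·ΔH. Equiprobable H₀ = log₂(4) = 2.0000 bits; with the given probabilities H = 1.5981 bits.
b·(H₀ − H) = 80 × (2.0000 − 1.5981) = 32.15 ms.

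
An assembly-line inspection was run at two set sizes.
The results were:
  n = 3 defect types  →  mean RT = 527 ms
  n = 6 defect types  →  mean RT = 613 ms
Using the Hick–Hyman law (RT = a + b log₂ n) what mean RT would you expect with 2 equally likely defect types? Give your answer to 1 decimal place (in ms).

Fit slope and intercept:
  b = (613 − 527) / (log₂ 6 − log₂ 3) = 86 / (2.5850 − 1.5850) = 86.000 ms/bit
  a = 527 − 86.000 × 1.5850 = 390.693 ms
Then RT(2) = 390.693 + 86.000 × log₂ 2 = 390.693 + 86.000 × 1 ≈ 476.693 ms.

476.7 ms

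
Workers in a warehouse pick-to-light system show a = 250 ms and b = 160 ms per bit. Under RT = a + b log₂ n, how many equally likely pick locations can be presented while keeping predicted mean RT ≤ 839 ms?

12

Set 250 + 160·log₂ n ≤ 839 → log₂ n ≤ (839 − 250)/160 = 3.6812.
So n ≤ 2^3.6812 = 12.828; the largest integer n is 12.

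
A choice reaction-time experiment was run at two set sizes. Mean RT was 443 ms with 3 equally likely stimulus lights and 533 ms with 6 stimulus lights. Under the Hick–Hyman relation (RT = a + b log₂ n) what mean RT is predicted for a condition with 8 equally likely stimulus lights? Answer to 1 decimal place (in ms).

570.4 ms

With log₂ n on the abscissa the relation is linear; from the two conditions:
  b = (533 − 443) / (log₂ 6 − log₂ 3) = 90 / (2.5850 − 1.5850) = 90.000 ms/bit
  a = 443 − 90.000 × 1.5850 = 300.353 ms
Then RT(8) = 300.353 + 90.000 × log₂ 8 = 300.353 + 90.000 × 3 ≈ 570.353 ms.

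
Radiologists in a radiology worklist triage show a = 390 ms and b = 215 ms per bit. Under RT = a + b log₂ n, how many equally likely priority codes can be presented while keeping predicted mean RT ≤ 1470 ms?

32

215·log₂ n ≤ 1470 − 390 = 1080, giving log₂ n ≤ 5.0233 and n ≤ 32.520. The largest whole number is 32.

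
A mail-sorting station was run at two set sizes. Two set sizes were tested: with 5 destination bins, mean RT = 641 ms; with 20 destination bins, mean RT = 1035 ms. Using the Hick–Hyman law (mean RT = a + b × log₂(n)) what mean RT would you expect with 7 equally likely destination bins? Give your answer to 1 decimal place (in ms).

736.6 ms

Fit slope and intercept:
  b = (1035 − 641) / (log₂ 20 − log₂ 5) = 394 / (4.3219 − 2.3219) = 197.000 ms/bit
  a = 641 − 197.000 × 2.3219 = 183.580 ms
Then RT(7) = 183.580 + 197.000 × log₂ 7 = 183.580 + 197.000 × 2.8074 ≈ 736.629 ms.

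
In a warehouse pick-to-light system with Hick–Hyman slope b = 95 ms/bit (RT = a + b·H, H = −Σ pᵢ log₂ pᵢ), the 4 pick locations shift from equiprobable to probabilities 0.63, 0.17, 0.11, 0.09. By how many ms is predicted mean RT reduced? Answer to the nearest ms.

Equiprobable entropy H₀ = log₂ 4 = 2.0000 bits.
Skewed entropy H = −Σ pᵢ log₂ pᵢ = 1.5175 bits.
ΔRT = b·(H₀ − H) = 95 × 0.4825 = 45.84 ms.

46 ms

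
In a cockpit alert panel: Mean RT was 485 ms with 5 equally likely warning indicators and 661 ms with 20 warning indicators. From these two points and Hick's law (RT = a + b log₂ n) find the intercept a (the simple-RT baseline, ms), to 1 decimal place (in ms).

280.7 ms

The slope on a log₂ axis is (661 − 485) / (4.3219 − 2.3219) = 88.000 ms/bit.
Intercept: a = 485 − 88.000·log₂(5) = 280.670 ms.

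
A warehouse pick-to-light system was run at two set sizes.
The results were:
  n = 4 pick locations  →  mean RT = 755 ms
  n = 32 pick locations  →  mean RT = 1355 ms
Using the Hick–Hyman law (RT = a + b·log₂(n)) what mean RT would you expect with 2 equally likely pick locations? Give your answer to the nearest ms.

With log₂ n on the abscissa the relation is linear; from the two conditions:
  b = (1355 − 755) / (log₂ 32 − log₂ 4) = 600 / (5 − 2) = 200 ms/bit
  a = 755 − 200 × 2 = 355 ms
Then RT(2) = 355 + 200 × log₂ 2 = 355 + 200 × 1 ≈ 555.000 ms.

555 ms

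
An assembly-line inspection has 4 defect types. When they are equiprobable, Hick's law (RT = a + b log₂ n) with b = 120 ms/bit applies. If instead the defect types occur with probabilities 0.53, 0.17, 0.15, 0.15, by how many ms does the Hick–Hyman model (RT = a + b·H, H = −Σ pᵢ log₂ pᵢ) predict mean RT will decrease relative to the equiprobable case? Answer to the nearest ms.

The RT saving is b·ΔH. Equiprobable H₀ = log₂(4) = 2.0000 bits; with the given probabilities H = 1.7411 bits.
b·(H₀ − H) = 120 × (2.0000 − 1.7411) = 31.07 ms.

31 ms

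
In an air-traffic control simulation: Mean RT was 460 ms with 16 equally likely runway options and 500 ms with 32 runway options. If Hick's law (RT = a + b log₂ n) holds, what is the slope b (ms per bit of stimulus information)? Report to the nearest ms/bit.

40 ms/bit

Slope: b = (500 − 460) / (log₂ 32 − log₂ 16) = 40/1.0000 = 40 ms/bit.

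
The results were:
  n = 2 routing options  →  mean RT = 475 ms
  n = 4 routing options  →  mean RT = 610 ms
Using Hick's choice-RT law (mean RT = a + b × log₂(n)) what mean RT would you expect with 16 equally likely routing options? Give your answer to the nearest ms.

880 ms

Fit slope and intercept:
  b = (610 − 475) / (log₂ 4 − log₂ 2) = 135 / (2 − 1) = 135 ms/bit
  a = 475 − 135 × 1 = 340 ms
Then RT(16) = 340 + 135 × log₂ 16 = 340 + 135 × 4 ≈ 880.000 ms.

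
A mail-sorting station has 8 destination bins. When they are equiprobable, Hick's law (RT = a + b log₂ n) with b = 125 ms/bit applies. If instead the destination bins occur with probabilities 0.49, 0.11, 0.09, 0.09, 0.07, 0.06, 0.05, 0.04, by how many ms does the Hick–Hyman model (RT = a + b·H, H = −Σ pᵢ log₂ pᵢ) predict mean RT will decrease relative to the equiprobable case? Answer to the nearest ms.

The RT saving is b·ΔH. Equiprobable H₀ = log₂(8) = 3.0000 bits; with the given probabilities H = 2.3938 bits.
b·(H₀ − H) = 125 × (3.0000 − 2.3938) = 75.77 ms.

76 ms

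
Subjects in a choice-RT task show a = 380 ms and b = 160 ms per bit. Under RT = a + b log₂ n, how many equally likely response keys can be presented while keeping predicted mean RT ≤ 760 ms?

Information budget: (760 − 380)/160 = 2.3750 bits, so n ≤ 2^2.3750 = 5.187 → at most 5.

5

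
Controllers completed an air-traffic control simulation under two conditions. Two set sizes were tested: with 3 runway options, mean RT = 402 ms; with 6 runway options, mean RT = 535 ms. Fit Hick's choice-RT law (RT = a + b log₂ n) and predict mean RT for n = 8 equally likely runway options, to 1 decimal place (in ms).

590.2 ms

Fit slope and intercept:
  b = (535 − 402) / (log₂ 6 − log₂ 3) = 133 / (2.5850 − 1.5850) = 133.000 ms/bit
  a = 402 − 133.000 × 1.5850 = 191.200 ms
Then RT(8) = 191.200 + 133.000 × log₂ 8 = 191.200 + 133.000 × 3 ≈ 590.200 ms.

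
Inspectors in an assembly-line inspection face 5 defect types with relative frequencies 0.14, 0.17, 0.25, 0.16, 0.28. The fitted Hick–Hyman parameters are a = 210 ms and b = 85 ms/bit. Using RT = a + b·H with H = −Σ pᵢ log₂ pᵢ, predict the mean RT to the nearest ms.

403 ms

Entropy contributions −pᵢ log₂ pᵢ: 0.3971, 0.4346, 0.5000, 0.4230, 0.5142; sum H = 2.2689 bits.
RT = a + bH = 210 + 85·2.2689 = 402.86 ms.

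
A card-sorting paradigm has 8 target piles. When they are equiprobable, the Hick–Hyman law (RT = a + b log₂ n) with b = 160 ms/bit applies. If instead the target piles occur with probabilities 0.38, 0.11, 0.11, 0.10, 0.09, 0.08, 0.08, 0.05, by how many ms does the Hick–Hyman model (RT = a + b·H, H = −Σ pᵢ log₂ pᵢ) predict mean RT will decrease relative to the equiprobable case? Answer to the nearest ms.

The RT saving is b·ΔH. Equiprobable H₀ = log₂(8) = 3.0000 bits; with the given probabilities H = 2.6750 bits.
b·(H₀ − H) = 160 × (3.0000 − 2.6750) = 52.00 ms.

52 ms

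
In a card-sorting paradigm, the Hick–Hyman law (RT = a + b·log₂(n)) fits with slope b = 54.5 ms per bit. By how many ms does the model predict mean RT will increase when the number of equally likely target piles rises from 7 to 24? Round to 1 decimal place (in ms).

96.9 ms

Only the slope matters, since a is common to both: ΔRT = b·log₂(n₂/n₁).
log₂(24) − log₂(7) = 4.5850 − 2.8074 = 1.7776.
ΔRT = 54.5 × 1.7776 = 96.880 ms.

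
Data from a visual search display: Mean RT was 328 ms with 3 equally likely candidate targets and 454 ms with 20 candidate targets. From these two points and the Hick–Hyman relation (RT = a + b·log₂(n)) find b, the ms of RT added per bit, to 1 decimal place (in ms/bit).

46.0 ms/bit

Slope: b = (454 − 328) / (log₂ 20 − log₂ 3) = 126/2.7370 = 46.036 ms/bit.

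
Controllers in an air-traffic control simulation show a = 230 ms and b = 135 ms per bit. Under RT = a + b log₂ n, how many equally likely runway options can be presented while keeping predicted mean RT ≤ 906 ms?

135·log₂ n ≤ 906 − 230 = 676, giving log₂ n ≤ 5.0074 and n ≤ 32.165. The largest whole number is 32.

32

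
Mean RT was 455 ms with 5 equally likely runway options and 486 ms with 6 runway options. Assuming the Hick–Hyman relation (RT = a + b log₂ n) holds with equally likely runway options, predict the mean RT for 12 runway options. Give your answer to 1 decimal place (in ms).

RT is linear in log₂ n, so two points fix the line:
  b = (486 − 455) / (log₂ 6 − log₂ 5) = 31 / (2.5850 − 2.3219) = 117.855 ms/bit
  a = 455 − 117.855 × 2.3219 = 181.348 ms
Then RT(12) = 181.348 + 117.855 × log₂ 12 = 181.348 + 117.855 × 3.5850 ≈ 603.855 ms.

603.9 ms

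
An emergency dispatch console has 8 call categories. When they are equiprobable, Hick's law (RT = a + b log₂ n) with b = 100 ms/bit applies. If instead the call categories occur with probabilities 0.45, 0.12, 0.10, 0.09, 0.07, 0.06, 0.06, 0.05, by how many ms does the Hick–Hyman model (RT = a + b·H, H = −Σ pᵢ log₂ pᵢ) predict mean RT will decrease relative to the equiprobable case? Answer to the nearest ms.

The RT saving is b·ΔH. Equiprobable H₀ = log₂(8) = 3.0000 bits; with the given probabilities H = 2.5020 bits.
b·(H₀ − H) = 100 × (3.0000 − 2.5020) = 49.80 ms.

50 ms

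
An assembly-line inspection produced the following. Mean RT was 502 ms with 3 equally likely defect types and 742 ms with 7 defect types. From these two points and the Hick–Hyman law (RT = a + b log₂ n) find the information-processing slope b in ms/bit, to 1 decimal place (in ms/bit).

The slope on a log₂ axis is (742 − 502) / (2.8074 − 1.5850) = 196.336 ms/bit.

196.3 ms/bit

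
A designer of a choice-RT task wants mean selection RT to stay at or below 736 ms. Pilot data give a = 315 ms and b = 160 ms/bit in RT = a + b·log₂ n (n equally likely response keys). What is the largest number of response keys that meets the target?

6

160·log₂ n ≤ 736 − 315 = 421, giving log₂ n ≤ 2.6313 and n ≤ 6.196. The largest whole number is 6.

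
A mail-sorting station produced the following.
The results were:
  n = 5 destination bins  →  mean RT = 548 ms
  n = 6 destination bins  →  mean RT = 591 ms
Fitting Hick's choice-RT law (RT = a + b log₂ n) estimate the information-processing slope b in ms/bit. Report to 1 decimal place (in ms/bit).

163.5 ms/bit

The slope on a log₂ axis is (591 − 548) / (2.5850 − 2.3219) = 163.477 ms/bit.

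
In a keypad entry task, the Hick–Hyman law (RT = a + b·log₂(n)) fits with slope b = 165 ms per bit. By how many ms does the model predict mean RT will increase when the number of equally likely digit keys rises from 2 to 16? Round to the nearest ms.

495 ms

Only the slope matters, since a is common to both: ΔRT = b·log₂(n₂/n₁).
log₂(16) − log₂(2) = log₂(16/2) = log₂(8) = 3.
ΔRT = 165 × 3.0000 = 495.000 ms.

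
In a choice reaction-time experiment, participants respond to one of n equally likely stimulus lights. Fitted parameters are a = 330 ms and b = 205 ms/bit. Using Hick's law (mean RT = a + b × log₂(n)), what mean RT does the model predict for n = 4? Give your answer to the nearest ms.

log₂(4) = 2 bits, so RT = 330 + 205 × 2 ≈ 740.000 ms.

740 ms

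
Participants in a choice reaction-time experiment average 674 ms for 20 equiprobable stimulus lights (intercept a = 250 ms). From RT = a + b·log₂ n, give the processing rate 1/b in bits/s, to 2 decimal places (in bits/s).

10.19 bits/s

b = (674 − 250)/log₂ 20 = 424/4.3219 = 98.104 ms per bit = 0.09810 s/bit; the reciprocal is 10.193 bits/s.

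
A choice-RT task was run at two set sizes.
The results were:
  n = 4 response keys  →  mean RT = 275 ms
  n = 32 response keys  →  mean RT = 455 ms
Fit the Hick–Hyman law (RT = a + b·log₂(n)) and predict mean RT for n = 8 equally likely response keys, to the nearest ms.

With log₂ n on the abscissa the relation is linear; from the two conditions:
  b = (455 − 275) / (log₂ 32 − log₂ 4) = 180 / (5 − 2) = 60 ms/bit
  a = 275 − 60 × 2 = 155 ms
Then RT(8) = 155 + 60 × log₂ 8 = 155 + 60 × 3 ≈ 335.000 ms.

335 ms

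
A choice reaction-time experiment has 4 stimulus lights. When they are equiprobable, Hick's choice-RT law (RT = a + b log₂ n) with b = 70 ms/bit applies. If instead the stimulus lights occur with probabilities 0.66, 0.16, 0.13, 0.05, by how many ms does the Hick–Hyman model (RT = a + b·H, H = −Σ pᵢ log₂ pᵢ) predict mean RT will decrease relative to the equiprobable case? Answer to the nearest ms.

41 ms

The RT saving is b·ΔH. Equiprobable H₀ = log₂(4) = 2.0000 bits; with the given probabilities H = 1.4174 bits.
b·(H₀ − H) = 70 × (2.0000 − 1.4174) = 40.78 ms.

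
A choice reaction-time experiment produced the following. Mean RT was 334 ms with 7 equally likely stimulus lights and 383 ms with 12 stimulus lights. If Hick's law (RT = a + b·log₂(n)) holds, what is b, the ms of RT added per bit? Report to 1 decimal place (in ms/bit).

b = (RT₂ − RT₁)/(log₂ n₂ − log₂ n₁) = (383 − 334)/(3.5850 − 2.8074) = 63.014 ms/bit.

63.0 ms/bit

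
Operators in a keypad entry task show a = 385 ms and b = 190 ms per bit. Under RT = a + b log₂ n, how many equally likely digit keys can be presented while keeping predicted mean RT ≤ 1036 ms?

Set 385 + 190·log₂ n ≤ 1036 → log₂ n ≤ (1036 − 385)/190 = 3.4263.
So n ≤ 2^3.4263 = 10.750; the largest integer n is 10.

10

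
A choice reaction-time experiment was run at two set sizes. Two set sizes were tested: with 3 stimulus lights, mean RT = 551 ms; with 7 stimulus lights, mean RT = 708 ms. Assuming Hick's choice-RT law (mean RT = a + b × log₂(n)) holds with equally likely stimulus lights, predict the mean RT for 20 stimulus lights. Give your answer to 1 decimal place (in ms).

902.5 ms

Solve the two-equation system in a and b:
  b = (708 − 551) / (log₂ 7 − log₂ 3) = 157 / (2.8074 − 1.5850) = 128.437 ms/bit
  a = 551 − 128.437 × 1.5850 = 347.433 ms
Then RT(20) = 347.433 + 128.437 × log₂ 20 = 347.433 + 128.437 × 4.3219 ≈ 902.527 ms.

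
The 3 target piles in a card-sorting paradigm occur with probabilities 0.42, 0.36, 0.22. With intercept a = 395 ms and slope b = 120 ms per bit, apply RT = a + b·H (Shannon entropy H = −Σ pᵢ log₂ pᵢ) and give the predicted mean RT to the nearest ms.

H = 0.42·log₂(1/0.42) + 0.36·log₂(1/0.36) + 0.22·log₂(1/0.22) = 1.5368 bits.
RT = 395 + 120 × 1.5368 = 579.42 ms.

579 ms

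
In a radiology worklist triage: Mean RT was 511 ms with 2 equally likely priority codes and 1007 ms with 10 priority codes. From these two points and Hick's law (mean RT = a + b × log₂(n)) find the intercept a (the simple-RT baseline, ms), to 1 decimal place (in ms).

The slope on a log₂ axis is (1007 − 511) / (3.3219 − 1) = 213.616 ms/bit.
Intercept: a = 511 − 213.616·log₂(2) = 297.384 ms.

297.4 ms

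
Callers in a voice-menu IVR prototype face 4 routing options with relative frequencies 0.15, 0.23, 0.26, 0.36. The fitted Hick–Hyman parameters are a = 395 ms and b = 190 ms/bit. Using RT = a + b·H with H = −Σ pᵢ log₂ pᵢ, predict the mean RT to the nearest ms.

Entropy contributions −pᵢ log₂ pᵢ: 0.4105, 0.4877, 0.5053, 0.5306; sum H = 1.9341 bits.
RT = a + bH = 395 + 190·1.9341 = 762.48 ms.

762 ms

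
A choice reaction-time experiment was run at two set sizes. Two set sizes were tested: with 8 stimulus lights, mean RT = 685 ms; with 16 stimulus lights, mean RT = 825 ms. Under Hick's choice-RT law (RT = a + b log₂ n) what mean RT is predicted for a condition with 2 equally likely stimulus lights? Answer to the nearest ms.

RT is linear in log₂ n, so two points fix the line:
  b = (825 − 685) / (log₂ 16 − log₂ 8) = 140 / (4 − 3) = 140 ms/bit
  a = 685 − 140 × 3 = 265 ms
Then RT(2) = 265 + 140 × log₂ 2 = 265 + 140 × 1 ≈ 405.000 ms.

405 ms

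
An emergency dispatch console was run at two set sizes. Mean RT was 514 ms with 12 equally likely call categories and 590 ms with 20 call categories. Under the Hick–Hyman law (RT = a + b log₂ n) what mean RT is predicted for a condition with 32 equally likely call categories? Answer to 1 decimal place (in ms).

With log₂ n on the abscissa the relation is linear; from the two conditions:
  b = (590 − 514) / (log₂ 20 − log₂ 12) = 76 / (4.3219 − 3.5850) = 103.126 ms/bit
  a = 514 − 103.126 × 3.5850 = 144.299 ms
Then RT(32) = 144.299 + 103.126 × log₂ 32 = 144.299 + 103.126 × 5 ≈ 659.927 ms.

659.9 ms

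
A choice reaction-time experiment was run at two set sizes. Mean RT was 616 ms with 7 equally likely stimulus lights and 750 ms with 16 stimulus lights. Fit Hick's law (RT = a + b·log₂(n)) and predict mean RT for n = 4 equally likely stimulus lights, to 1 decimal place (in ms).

RT is linear in log₂ n, so two points fix the line:
  b = (750 − 616) / (log₂ 16 − log₂ 7) = 134 / (4 − 2.8074) = 112.355 ms/bit
  a = 616 − 112.355 × 2.8074 = 300.579 ms
Then RT(4) = 300.579 + 112.355 × log₂ 4 = 300.579 + 112.355 × 2 ≈ 525.289 ms.

525.3 ms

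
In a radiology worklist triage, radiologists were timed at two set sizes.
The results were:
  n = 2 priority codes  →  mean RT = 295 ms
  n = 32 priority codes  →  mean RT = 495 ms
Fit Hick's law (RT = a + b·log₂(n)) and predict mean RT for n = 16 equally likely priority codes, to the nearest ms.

445 ms

With log₂ n on the abscissa the relation is linear; from the two conditions:
  b = (495 − 295) / (log₂ 32 − log₂ 2) = 200 / (5 − 1) = 50 ms/bit
  a = 295 − 50 × 1 = 245 ms
Then RT(16) = 245 + 50 × log₂ 16 = 245 + 50 × 4 ≈ 445.000 ms.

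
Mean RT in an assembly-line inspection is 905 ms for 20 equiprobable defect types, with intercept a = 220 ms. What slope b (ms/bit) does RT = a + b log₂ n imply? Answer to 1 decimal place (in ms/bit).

158.5 ms/bit

b = (905 − 220) / log₂(20) = 685 / 4.3219 = 158.494 ms/bit.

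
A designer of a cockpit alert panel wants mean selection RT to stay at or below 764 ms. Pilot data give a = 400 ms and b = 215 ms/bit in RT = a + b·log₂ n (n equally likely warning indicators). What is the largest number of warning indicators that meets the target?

3

215·log₂ n ≤ 764 − 400 = 364, giving log₂ n ≤ 1.6930 and n ≤ 3.233. The largest whole number is 3.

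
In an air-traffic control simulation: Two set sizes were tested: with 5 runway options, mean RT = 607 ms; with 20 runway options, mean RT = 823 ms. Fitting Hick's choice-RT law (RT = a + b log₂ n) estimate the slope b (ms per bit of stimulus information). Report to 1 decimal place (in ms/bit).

108.0 ms/bit

The slope on a log₂ axis is (823 − 607) / (4.3219 − 2.3219) = 108.000 ms/bit.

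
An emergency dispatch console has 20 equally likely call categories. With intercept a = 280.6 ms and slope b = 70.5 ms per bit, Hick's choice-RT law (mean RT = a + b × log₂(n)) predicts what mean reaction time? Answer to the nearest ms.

log₂(20) = 4.3219 bits, so RT = 280.6 + 70.5 × 4.3219 ≈ 585.296 ms.

585 ms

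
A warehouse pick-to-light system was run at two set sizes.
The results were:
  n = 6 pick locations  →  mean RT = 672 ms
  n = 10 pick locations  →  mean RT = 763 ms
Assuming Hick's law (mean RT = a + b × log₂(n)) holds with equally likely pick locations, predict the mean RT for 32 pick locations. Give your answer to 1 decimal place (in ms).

970.2 ms

With log₂ n on the abscissa the relation is linear; from the two conditions:
  b = (763 − 672) / (log₂ 10 − log₂ 6) = 91 / (3.3219 − 2.5850) = 123.479 ms/bit
  a = 672 − 123.479 × 2.5850 = 352.811 ms
Then RT(32) = 352.811 + 123.479 × log₂ 32 = 352.811 + 123.479 × 5 ≈ 970.207 ms.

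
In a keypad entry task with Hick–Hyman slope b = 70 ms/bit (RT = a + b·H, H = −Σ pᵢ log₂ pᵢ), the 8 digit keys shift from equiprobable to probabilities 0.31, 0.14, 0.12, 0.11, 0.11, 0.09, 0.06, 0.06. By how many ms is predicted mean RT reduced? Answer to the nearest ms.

Equiprobable entropy H₀ = log₂ 8 = 3.0000 bits.
Skewed entropy H = −Σ pᵢ log₂ pᵢ = 2.7883 bits.
ΔRT = b·(H₀ − H) = 70 × 0.2117 = 14.82 ms.

15 ms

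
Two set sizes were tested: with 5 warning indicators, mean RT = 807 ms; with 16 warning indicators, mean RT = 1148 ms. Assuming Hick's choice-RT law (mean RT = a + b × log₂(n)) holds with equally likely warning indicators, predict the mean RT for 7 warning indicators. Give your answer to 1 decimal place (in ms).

Solve the two-equation system in a and b:
  b = (1148 − 807) / (log₂ 16 − log₂ 5) = 341 / (4 − 2.3219) = 203.209 ms/bit
  a = 807 − 203.209 × 2.3219 = 335.162 ms
Then RT(7) = 335.162 + 203.209 × log₂ 7 = 335.162 + 203.209 × 2.8074 ≈ 905.643 ms.

905.6 ms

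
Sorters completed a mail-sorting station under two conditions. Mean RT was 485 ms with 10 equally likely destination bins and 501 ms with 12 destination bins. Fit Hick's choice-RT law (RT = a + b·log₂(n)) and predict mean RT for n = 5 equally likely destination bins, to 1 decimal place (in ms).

424.2 ms

With log₂ n on the abscissa the relation is linear; from the two conditions:
  b = (501 − 485) / (log₂ 12 − log₂ 10) = 16 / (3.5850 − 3.3219) = 60.829 ms/bit
  a = 485 − 60.829 × 3.3219 = 282.932 ms
Then RT(5) = 282.932 + 60.829 × log₂ 5 = 282.932 + 60.829 × 2.3219 ≈ 424.171 ms.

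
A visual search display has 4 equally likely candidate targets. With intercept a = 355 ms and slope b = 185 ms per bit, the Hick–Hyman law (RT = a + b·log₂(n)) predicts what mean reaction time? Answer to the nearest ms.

725 ms

log₂(4) = 2 bits, so RT = 355 + 185 × 2 ≈ 725.000 ms.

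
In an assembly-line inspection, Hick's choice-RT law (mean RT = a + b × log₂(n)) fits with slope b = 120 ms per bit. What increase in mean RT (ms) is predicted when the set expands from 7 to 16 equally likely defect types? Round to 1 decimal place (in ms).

143.1 ms

ΔRT = (a + b log₂ n₂) − (a + b log₂ n₁) = b·(log₂ n₂ − log₂ n₁).
log₂(16) − log₂(7) = 4 − 2.8074 = 1.1926.
ΔRT = 120 × 1.1926 = 143.117 ms.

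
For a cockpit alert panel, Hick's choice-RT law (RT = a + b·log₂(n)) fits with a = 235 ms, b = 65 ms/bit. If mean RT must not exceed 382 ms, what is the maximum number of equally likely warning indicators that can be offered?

Information budget: (382 − 235)/65 = 2.2615 bits, so n ≤ 2^2.2615 = 4.795 → at most 4.

4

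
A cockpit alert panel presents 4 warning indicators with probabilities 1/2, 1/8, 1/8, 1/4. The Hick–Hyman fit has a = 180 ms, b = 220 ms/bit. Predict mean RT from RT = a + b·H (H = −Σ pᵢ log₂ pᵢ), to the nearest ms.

Each term −pᵢ log₂ pᵢ: 0.5·1 + 0.125·3 + 0.125·3 + 0.25·2; summed, H = 1.750 bits.
Mean RT = a + bH = 180 + 220·1.750 = 565.00 ms.

565 ms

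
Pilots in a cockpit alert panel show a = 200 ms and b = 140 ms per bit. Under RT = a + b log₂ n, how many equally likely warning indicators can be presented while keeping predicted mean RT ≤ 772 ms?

Information budget: (772 − 200)/140 = 4.0857 bits, so n ≤ 2^4.0857 = 16.979 → at most 16.

16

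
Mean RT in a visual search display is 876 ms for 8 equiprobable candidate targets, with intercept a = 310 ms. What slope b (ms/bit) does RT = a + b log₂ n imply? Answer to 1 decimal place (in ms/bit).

log₂(8) = 3 bits.
b = (RT − a)/log₂ n = (876 − 310) / 3 = 188.667 ms/bit.

188.7 ms/bit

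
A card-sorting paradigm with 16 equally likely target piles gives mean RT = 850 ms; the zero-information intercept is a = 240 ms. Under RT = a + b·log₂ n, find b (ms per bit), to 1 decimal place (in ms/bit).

152.5 ms/bit

16 alternatives carry log₂ 16 = 4 bits; the choice cost is 850 − 240 = 610 ms, so b = 610/4 = 152.500 ms/bit.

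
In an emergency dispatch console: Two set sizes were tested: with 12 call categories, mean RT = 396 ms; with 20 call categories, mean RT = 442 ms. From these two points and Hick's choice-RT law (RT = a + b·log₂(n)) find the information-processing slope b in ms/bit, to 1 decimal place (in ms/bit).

Slope: b = (442 − 396) / (log₂ 20 − log₂ 12) = 46/0.7370 = 62.418 ms/bit.

62.4 ms/bit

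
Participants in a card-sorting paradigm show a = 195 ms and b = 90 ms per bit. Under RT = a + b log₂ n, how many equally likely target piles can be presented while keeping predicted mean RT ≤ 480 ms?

8

Set 195 + 90·log₂ n ≤ 480 → log₂ n ≤ (480 − 195)/90 = 3.1667.
So n ≤ 2^3.1667 = 8.980; the largest integer n is 8.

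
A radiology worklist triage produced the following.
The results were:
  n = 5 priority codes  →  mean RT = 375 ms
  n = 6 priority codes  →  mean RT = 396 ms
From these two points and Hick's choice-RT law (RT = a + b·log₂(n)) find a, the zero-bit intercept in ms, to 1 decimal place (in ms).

The slope on a log₂ axis is (396 − 375) / (2.5850 − 2.3219) = 79.837 ms/bit.
a = RT₁ − b·log₂ n₁ = 375 − 79.837 × 2.3219 = 189.623 ms.

189.6 ms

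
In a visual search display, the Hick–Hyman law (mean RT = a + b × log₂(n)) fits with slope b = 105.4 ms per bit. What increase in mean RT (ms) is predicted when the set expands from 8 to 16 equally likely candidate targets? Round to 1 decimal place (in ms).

The intercept a cancels: ΔRT = b·(log₂ n₂ − log₂ n₁) = b·log₂(n₂/n₁).
log₂(16) − log₂(8) = log₂(16/8) = log₂(2) = 1.
ΔRT = 105.4 × 1.0000 = 105.400 ms.

105.4 ms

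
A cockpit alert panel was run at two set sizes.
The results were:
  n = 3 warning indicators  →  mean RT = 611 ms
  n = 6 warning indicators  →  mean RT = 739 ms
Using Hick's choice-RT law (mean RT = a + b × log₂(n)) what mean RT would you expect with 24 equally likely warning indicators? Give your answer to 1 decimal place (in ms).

Solve the two-equation system in a and b:
  b = (739 − 611) / (log₂ 6 − log₂ 3) = 128 / (2.5850 − 1.5850) = 128.000 ms/bit
  a = 611 − 128.000 × 1.5850 = 408.125 ms
Then RT(24) = 408.125 + 128.000 × log₂ 24 = 408.125 + 128.000 × 4.5850 ≈ 995.000 ms.

995.0 ms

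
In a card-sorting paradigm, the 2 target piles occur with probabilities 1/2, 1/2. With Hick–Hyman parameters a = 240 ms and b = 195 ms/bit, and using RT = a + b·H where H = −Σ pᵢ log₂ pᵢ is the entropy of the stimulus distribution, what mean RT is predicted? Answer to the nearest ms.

H = −Σ pᵢ log₂ pᵢ = 0.5·1 + 0.5·1 = 1.000 bits.
RT = 240 + 195 × 1.000 = 435.00 ms.

435 ms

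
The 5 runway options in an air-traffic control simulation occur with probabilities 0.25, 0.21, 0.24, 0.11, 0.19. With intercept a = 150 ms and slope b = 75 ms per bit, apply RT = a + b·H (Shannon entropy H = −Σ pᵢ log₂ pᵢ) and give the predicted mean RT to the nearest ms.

320 ms

H = 0.25·log₂(1/0.25) + 0.21·log₂(1/0.21) + 0.24·log₂(1/0.24) + 0.11·log₂(1/0.11) + 0.19·log₂(1/0.19) = 2.2725 bits.
RT = 150 + 75 × 2.2725 = 320.44 ms.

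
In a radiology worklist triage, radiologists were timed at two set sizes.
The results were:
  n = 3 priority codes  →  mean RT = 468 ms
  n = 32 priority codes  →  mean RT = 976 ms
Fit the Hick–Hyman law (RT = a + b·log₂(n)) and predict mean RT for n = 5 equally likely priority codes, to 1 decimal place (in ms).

Solve the two-equation system in a and b:
  b = (976 − 468) / (log₂ 32 − log₂ 3) = 508 / (5 − 1.5850) = 148.754 ms/bit
  a = 468 − 148.754 × 1.5850 = 232.231 ms
Then RT(5) = 232.231 + 148.754 × log₂ 5 = 232.231 + 148.754 × 2.3219 ≈ 577.626 ms.

577.6 ms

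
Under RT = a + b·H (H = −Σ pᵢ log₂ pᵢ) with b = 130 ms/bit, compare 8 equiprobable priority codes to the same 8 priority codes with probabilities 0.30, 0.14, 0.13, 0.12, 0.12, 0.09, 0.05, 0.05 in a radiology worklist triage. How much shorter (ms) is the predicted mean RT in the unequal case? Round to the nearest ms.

The RT saving is b·ΔH. Equiprobable H₀ = log₂(8) = 3.0000 bits; with the given probabilities H = 2.7798 bits.
b·(H₀ − H) = 130 × (3.0000 − 2.7798) = 28.62 ms.

29 ms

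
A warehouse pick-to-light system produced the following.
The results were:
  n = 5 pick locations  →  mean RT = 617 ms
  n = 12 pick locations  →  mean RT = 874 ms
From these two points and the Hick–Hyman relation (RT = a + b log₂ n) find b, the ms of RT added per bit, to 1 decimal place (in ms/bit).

b = (RT₂ − RT₁)/(log₂ n₂ − log₂ n₁) = (874 − 617)/(3.5850 − 2.3219) = 203.478 ms/bit.

203.5 ms/bit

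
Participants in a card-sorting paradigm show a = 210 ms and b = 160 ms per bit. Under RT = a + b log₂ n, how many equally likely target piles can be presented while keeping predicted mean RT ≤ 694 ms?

8

Set 210 + 160·log₂ n ≤ 694 → log₂ n ≤ (694 − 210)/160 = 3.0250.
So n ≤ 2^3.0250 = 8.140; the largest integer n is 8.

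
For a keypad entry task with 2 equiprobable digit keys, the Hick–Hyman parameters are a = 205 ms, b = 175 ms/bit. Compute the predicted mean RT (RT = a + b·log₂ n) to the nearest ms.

log₂(2) = 1 bits, so RT = 205 + 175 × 1 ≈ 380.000 ms.

380 ms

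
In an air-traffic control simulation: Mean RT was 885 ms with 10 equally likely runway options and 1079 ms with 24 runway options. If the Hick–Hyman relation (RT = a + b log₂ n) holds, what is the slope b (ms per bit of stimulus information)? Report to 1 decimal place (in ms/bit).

b = (RT₂ − RT₁)/(log₂ n₂ − log₂ n₁) = (1079 − 885)/(4.5850 − 3.3219) = 153.598 ms/bit.

153.6 ms/bit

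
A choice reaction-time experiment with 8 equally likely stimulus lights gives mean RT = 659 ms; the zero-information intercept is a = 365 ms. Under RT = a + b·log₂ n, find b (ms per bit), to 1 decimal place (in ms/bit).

b = (659 − 365) / log₂(8) = 294 / 3 = 98.000 ms/bit.

98.0 ms/bit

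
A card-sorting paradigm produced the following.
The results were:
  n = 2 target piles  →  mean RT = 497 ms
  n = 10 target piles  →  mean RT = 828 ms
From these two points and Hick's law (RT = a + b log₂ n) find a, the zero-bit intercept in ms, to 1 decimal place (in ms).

The slope on a log₂ axis is (828 − 497) / (3.3219 − 1) = 142.554 ms/bit.
Intercept: a = 497 − 142.554·log₂(2) = 354.446 ms.

354.4 ms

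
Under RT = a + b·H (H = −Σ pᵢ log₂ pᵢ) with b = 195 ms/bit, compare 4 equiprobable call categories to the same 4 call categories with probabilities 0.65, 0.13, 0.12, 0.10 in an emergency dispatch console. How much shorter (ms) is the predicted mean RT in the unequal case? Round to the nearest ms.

The RT saving is b·ΔH. Equiprobable H₀ = log₂(4) = 2.0000 bits; with the given probabilities H = 1.4859 bits.
b·(H₀ − H) = 195 × (2.0000 − 1.4859) = 100.26 ms.

100 ms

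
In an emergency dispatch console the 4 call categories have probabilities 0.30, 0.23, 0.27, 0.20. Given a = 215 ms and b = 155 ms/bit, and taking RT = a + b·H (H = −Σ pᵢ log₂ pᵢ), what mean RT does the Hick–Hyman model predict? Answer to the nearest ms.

522 ms

Entropy contributions −pᵢ log₂ pᵢ: 0.5211, 0.4877, 0.5100, 0.4644; sum H = 1.9832 bits.
RT = a + bH = 215 + 155·1.9832 = 522.39 ms.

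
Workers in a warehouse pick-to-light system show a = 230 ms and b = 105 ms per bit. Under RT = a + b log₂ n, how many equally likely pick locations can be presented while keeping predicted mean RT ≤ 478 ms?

Set 230 + 105·log₂ n ≤ 478 → log₂ n ≤ (478 − 230)/105 = 2.3619.
So n ≤ 2^2.3619 = 5.140; the largest integer n is 5.

5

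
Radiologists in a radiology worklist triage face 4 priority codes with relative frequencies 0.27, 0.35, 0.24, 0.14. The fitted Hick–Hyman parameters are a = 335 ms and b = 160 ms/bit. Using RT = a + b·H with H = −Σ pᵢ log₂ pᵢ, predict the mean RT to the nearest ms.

644 ms

Entropy contributions −pᵢ log₂ pᵢ: 0.5100, 0.5301, 0.4941, 0.3971; sum H = 1.9314 bits.
RT = a + bH = 335 + 160·1.9314 = 644.02 ms.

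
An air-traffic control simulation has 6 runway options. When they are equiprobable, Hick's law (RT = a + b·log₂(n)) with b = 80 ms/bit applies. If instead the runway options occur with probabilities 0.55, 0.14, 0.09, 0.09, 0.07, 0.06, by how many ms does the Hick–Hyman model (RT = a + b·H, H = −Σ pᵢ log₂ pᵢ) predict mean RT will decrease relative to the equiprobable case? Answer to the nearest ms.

46 ms

The RT saving is b·ΔH. Equiprobable H₀ = log₂(6) = 2.5850 bits; with the given probabilities H = 2.0089 bits.
b·(H₀ − H) = 80 × (2.5850 − 2.0089) = 46.09 ms.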